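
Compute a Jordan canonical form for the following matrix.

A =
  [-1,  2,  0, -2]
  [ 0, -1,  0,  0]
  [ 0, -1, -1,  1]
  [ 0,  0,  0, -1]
J_2(-1) ⊕ J_1(-1) ⊕ J_1(-1)

The characteristic polynomial is
  det(x·I − A) = x^4 + 4*x^3 + 6*x^2 + 4*x + 1 = (x + 1)^4

Eigenvalues and multiplicities (the geometric multiplicity of λ is n − rank(A − λI), which equals the number of Jordan blocks for λ):
  λ = -1: algebraic multiplicity = 4, geometric multiplicity = 3

Determining the block sizes for each eigenvalue:
  λ = -1: 3 blocks summing to 4 forces exactly one block of size 2 and the rest size 1 → block sizes [2, 1, 1]

Assembling the blocks gives a Jordan form
J =
  [-1,  1,  0,  0]
  [ 0, -1,  0,  0]
  [ 0,  0, -1,  0]
  [ 0,  0,  0, -1]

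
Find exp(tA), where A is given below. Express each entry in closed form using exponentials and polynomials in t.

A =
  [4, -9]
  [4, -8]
e^{tA} =
  [6*t*exp(-2*t) + exp(-2*t), -9*t*exp(-2*t)]
  [4*t*exp(-2*t), -6*t*exp(-2*t) + exp(-2*t)]

Strategy: write A = P · J · P⁻¹ where J is a Jordan canonical form, so e^{tA} = P · e^{tJ} · P⁻¹, and e^{tJ} can be computed block-by-block.

A has Jordan form
J =
  [-2,  1]
  [ 0, -2]
(up to reordering of blocks).

Per-block formulas:
  For a 2×2 Jordan block J_2(-2): exp(t · J_2(-2)) = e^(-2t)·(I + t·N), where N is the 2×2 nilpotent shift.

After assembling e^{tJ} and conjugating by P, we get:

e^{tA} =
  [6*t*exp(-2*t) + exp(-2*t), -9*t*exp(-2*t)]
  [4*t*exp(-2*t), -6*t*exp(-2*t) + exp(-2*t)]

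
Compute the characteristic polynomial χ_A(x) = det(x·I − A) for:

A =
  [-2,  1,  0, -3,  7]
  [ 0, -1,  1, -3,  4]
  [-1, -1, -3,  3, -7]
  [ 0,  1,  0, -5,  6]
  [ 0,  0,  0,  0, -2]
x^5 + 13*x^4 + 67*x^3 + 171*x^2 + 216*x + 108

Expanding det(x·I − A) (e.g. by cofactor expansion or by noting that A is similar to its Jordan form J, which has the same characteristic polynomial as A) gives
  χ_A(x) = x^5 + 13*x^4 + 67*x^3 + 171*x^2 + 216*x + 108
which factors as (x + 2)^2*(x + 3)^3. The eigenvalues (with algebraic multiplicities) are λ = -3 with multiplicity 3, λ = -2 with multiplicity 2.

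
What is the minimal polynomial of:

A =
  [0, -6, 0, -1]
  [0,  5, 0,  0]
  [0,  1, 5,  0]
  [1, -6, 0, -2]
x^4 - 8*x^3 + 6*x^2 + 40*x + 25

The characteristic polynomial is χ_A(x) = (x - 5)^2*(x + 1)^2, so the eigenvalues are known. The minimal polynomial is
  m_A(x) = Π_λ (x − λ)^{k_λ}
where k_λ is the size of the *largest* Jordan block for λ (equivalently, the smallest k with (A − λI)^k v = 0 for every generalised eigenvector v of λ).

  λ = -1: largest Jordan block has size 2, contributing (x + 1)^2
  λ = 5: largest Jordan block has size 2, contributing (x − 5)^2

So m_A(x) = (x - 5)^2*(x + 1)^2 = x^4 - 8*x^3 + 6*x^2 + 40*x + 25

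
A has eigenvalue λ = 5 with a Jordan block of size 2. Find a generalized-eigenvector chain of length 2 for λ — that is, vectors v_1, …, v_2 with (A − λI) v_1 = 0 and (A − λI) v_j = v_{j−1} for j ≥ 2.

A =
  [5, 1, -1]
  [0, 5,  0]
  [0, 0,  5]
A Jordan chain for λ = 5 of length 2:
v_1 = (1, 0, 0)ᵀ
v_2 = (0, 1, 0)ᵀ

Let N = A − (5)·I. We want v_2 with N^2 v_2 = 0 but N^1 v_2 ≠ 0; then v_{j-1} := N · v_j for j = 2, …, 2.

Pick v_2 = (0, 1, 0)ᵀ.
Then v_1 = N · v_2 = (1, 0, 0)ᵀ.

Sanity check: (A − (5)·I) v_1 = (0, 0, 0)ᵀ = 0. ✓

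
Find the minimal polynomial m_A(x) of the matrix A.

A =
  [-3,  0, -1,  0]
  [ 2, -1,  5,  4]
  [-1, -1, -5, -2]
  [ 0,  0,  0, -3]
x^3 + 9*x^2 + 27*x + 27

The characteristic polynomial is χ_A(x) = (x + 3)^4, so the eigenvalues are known. The minimal polynomial is
  m_A(x) = Π_λ (x − λ)^{k_λ}
where k_λ is the size of the *largest* Jordan block for λ (equivalently, the smallest k with (A − λI)^k v = 0 for every generalised eigenvector v of λ).

  λ = -3: largest Jordan block has size 3, contributing (x + 3)^3

So m_A(x) = (x + 3)^3 = x^3 + 9*x^2 + 27*x + 27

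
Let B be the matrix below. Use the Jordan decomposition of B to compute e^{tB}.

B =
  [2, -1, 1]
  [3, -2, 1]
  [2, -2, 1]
e^{tB} =
  [t*exp(t) + exp(t), -t*exp(t), t*exp(t)]
  [t*exp(t) + exp(t) - exp(-t), -t*exp(t) + exp(-t), t*exp(t)]
  [exp(t) - exp(-t), -exp(t) + exp(-t), exp(t)]

Strategy: write B = P · J · P⁻¹ where J is a Jordan canonical form, so e^{tB} = P · e^{tJ} · P⁻¹, and e^{tJ} can be computed block-by-block.

B has Jordan form
J =
  [-1, 0, 0]
  [ 0, 1, 1]
  [ 0, 0, 1]
(up to reordering of blocks).

Per-block formulas:
  For a 1×1 block at λ = -1: exp(t · [-1]) = [e^(-1t)].
  For a 2×2 Jordan block J_2(1): exp(t · J_2(1)) = e^(1t)·(I + t·N), where N is the 2×2 nilpotent shift.

After assembling e^{tJ} and conjugating by P, we get:

e^{tB} =
  [t*exp(t) + exp(t), -t*exp(t), t*exp(t)]
  [t*exp(t) + exp(t) - exp(-t), -t*exp(t) + exp(-t), t*exp(t)]
  [exp(t) - exp(-t), -exp(t) + exp(-t), exp(t)]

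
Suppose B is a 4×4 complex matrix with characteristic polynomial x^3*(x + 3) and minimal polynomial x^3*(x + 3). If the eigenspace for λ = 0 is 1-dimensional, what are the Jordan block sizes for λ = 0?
Block sizes for λ = 0: [3]

Step 1 — from the characteristic polynomial, algebraic multiplicity of λ = 0 is 3. From dim ker(B − (0)·I) = 1, there are exactly 1 Jordan blocks for λ = 0.
Step 2 — from the minimal polynomial, the factor (x − 0)^3 tells us the largest block for λ = 0 has size 3.
Step 3 — with total size 3, 1 blocks, and largest block 3, the block sizes (in nonincreasing order) are [3].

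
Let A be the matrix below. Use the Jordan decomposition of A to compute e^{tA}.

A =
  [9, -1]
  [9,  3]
e^{tA} =
  [3*t*exp(6*t) + exp(6*t), -t*exp(6*t)]
  [9*t*exp(6*t), -3*t*exp(6*t) + exp(6*t)]

Strategy: write A = P · J · P⁻¹ where J is a Jordan canonical form, so e^{tA} = P · e^{tJ} · P⁻¹, and e^{tJ} can be computed block-by-block.

A has Jordan form
J =
  [6, 1]
  [0, 6]
(up to reordering of blocks).

Per-block formulas:
  For a 2×2 Jordan block J_2(6): exp(t · J_2(6)) = e^(6t)·(I + t·N), where N is the 2×2 nilpotent shift.

After assembling e^{tJ} and conjugating by P, we get:

e^{tA} =
  [3*t*exp(6*t) + exp(6*t), -t*exp(6*t)]
  [9*t*exp(6*t), -3*t*exp(6*t) + exp(6*t)]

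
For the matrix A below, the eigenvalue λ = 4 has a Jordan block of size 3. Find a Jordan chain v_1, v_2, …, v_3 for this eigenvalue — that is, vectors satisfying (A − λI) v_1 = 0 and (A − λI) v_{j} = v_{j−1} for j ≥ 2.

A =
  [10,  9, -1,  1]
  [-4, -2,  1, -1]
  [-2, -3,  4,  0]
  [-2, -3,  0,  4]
A Jordan chain for λ = 4 of length 3:
v_1 = (3, -2, -1, -1)ᵀ
v_2 = (-1, 1, 0, 0)ᵀ
v_3 = (0, 0, 1, 0)ᵀ

Let N = A − (4)·I. We want v_3 with N^3 v_3 = 0 but N^2 v_3 ≠ 0; then v_{j-1} := N · v_j for j = 3, …, 2.

Pick v_3 = (0, 0, 1, 0)ᵀ.
Then v_2 = N · v_3 = (-1, 1, 0, 0)ᵀ.
Then v_1 = N · v_2 = (3, -2, -1, -1)ᵀ.

Sanity check: (A − (4)·I) v_1 = (0, 0, 0, 0)ᵀ = 0. ✓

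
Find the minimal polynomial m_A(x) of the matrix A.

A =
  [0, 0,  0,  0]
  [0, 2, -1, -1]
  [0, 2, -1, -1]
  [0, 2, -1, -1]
x^2

The characteristic polynomial is χ_A(x) = x^4, so the eigenvalues are known. The minimal polynomial is
  m_A(x) = Π_λ (x − λ)^{k_λ}
where k_λ is the size of the *largest* Jordan block for λ (equivalently, the smallest k with (A − λI)^k v = 0 for every generalised eigenvector v of λ).

  λ = 0: largest Jordan block has size 2, contributing (x − 0)^2

So m_A(x) = x^2 = x^2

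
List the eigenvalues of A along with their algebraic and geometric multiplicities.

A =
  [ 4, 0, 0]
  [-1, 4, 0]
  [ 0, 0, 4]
λ = 4: alg = 3, geom = 2

Step 1 — factor the characteristic polynomial to read off the algebraic multiplicities:
  χ_A(x) = (x - 4)^3

Step 2 — compute geometric multiplicities via the rank-nullity identity g(λ) = n − rank(A − λI):
  rank(A − (4)·I) = 1, so dim ker(A − (4)·I) = n − 1 = 2

Summary:
  λ = 4: algebraic multiplicity = 3, geometric multiplicity = 2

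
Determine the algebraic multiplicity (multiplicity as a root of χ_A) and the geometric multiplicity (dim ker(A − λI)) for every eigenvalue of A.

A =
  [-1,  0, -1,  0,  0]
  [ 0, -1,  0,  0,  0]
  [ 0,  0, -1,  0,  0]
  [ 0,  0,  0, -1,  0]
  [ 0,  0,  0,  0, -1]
λ = -1: alg = 5, geom = 4

Step 1 — factor the characteristic polynomial to read off the algebraic multiplicities:
  χ_A(x) = (x + 1)^5

Step 2 — compute geometric multiplicities via the rank-nullity identity g(λ) = n − rank(A − λI):
  rank(A − (-1)·I) = 1, so dim ker(A − (-1)·I) = n − 1 = 4

Summary:
  λ = -1: algebraic multiplicity = 5, geometric multiplicity = 4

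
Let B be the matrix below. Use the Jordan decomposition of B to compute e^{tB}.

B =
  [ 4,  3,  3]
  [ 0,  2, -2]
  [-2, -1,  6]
e^{tB} =
  [-3*t^2*exp(4*t) + exp(4*t), -9*t^2*exp(4*t)/2 + 3*t*exp(4*t), 3*t*exp(4*t)]
  [2*t^2*exp(4*t), 3*t^2*exp(4*t) - 2*t*exp(4*t) + exp(4*t), -2*t*exp(4*t)]
  [-2*t^2*exp(4*t) - 2*t*exp(4*t), -3*t^2*exp(4*t) - t*exp(4*t), 2*t*exp(4*t) + exp(4*t)]

Strategy: write B = P · J · P⁻¹ where J is a Jordan canonical form, so e^{tB} = P · e^{tJ} · P⁻¹, and e^{tJ} can be computed block-by-block.

B has Jordan form
J =
  [4, 1, 0]
  [0, 4, 1]
  [0, 0, 4]
(up to reordering of blocks).

Per-block formulas:
  For a 3×3 Jordan block J_3(4): exp(t · J_3(4)) = e^(4t)·(I + t·N + (t^2/2)·N^2), where N is the 3×3 nilpotent shift.

After assembling e^{tJ} and conjugating by P, we get:

e^{tB} =
  [-3*t^2*exp(4*t) + exp(4*t), -9*t^2*exp(4*t)/2 + 3*t*exp(4*t), 3*t*exp(4*t)]
  [2*t^2*exp(4*t), 3*t^2*exp(4*t) - 2*t*exp(4*t) + exp(4*t), -2*t*exp(4*t)]
  [-2*t^2*exp(4*t) - 2*t*exp(4*t), -3*t^2*exp(4*t) - t*exp(4*t), 2*t*exp(4*t) + exp(4*t)]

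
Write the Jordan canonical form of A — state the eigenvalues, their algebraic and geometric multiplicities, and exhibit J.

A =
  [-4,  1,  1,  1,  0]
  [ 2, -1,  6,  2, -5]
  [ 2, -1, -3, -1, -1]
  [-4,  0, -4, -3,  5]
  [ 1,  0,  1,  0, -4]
J_3(-3) ⊕ J_2(-3)

The characteristic polynomial is
  det(x·I − A) = x^5 + 15*x^4 + 90*x^3 + 270*x^2 + 405*x + 243 = (x + 3)^5

Eigenvalues and multiplicities (the geometric multiplicity of λ is n − rank(A − λI), which equals the number of Jordan blocks for λ):
  λ = -3: algebraic multiplicity = 5, geometric multiplicity = 2

Determining the block sizes for each eigenvalue:
  λ = -3: with am = 5 and gm = 2, the partition is not yet determined (e.g. several partitions of 5 into 2 parts exist). Let N = A − (-3)·I. Computing rank(N^1) = 3, rank(N^2) = 1, rank(N^3) = 0; the number of blocks of size ≥ j is rank(N^{j−1}) − rank(N^j), giving [2, 2, 1]. So we have 1 block(s) of size 3, 1 block(s) of size 2 → block sizes [3, 2]

Assembling the blocks gives a Jordan form
J =
  [-3,  1,  0,  0,  0]
  [ 0, -3,  1,  0,  0]
  [ 0,  0, -3,  0,  0]
  [ 0,  0,  0, -3,  1]
  [ 0,  0,  0,  0, -3]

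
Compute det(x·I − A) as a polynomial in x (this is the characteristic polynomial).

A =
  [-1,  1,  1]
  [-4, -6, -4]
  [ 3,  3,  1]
x^3 + 6*x^2 + 12*x + 8

Expanding det(x·I − A) (e.g. by cofactor expansion or by noting that A is similar to its Jordan form J, which has the same characteristic polynomial as A) gives
  χ_A(x) = x^3 + 6*x^2 + 12*x + 8
which factors as (x + 2)^3. The eigenvalues (with algebraic multiplicities) are λ = -2 with multiplicity 3.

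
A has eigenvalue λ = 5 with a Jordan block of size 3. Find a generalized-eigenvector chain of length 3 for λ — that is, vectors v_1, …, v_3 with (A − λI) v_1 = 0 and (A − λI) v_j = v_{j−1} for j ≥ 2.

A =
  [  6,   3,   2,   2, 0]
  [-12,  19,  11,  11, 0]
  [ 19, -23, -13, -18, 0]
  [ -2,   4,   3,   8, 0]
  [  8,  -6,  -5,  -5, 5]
A Jordan chain for λ = 5 of length 3:
v_1 = (-1, 7, -11, 1, -5)ᵀ
v_2 = (1, -12, 19, -2, 8)ᵀ
v_3 = (1, 0, 0, 0, 0)ᵀ

Let N = A − (5)·I. We want v_3 with N^3 v_3 = 0 but N^2 v_3 ≠ 0; then v_{j-1} := N · v_j for j = 3, …, 2.

Pick v_3 = (1, 0, 0, 0, 0)ᵀ.
Then v_2 = N · v_3 = (1, -12, 19, -2, 8)ᵀ.
Then v_1 = N · v_2 = (-1, 7, -11, 1, -5)ᵀ.

Sanity check: (A − (5)·I) v_1 = (0, 0, 0, 0, 0)ᵀ = 0. ✓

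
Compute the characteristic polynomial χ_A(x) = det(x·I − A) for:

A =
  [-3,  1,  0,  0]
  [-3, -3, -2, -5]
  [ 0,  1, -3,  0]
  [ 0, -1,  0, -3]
x^4 + 12*x^3 + 54*x^2 + 108*x + 81

Expanding det(x·I − A) (e.g. by cofactor expansion or by noting that A is similar to its Jordan form J, which has the same characteristic polynomial as A) gives
  χ_A(x) = x^4 + 12*x^3 + 54*x^2 + 108*x + 81
which factors as (x + 3)^4. The eigenvalues (with algebraic multiplicities) are λ = -3 with multiplicity 4.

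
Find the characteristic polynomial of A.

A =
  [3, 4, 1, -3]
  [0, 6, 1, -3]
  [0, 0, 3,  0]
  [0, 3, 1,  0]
x^4 - 12*x^3 + 54*x^2 - 108*x + 81

Expanding det(x·I − A) (e.g. by cofactor expansion or by noting that A is similar to its Jordan form J, which has the same characteristic polynomial as A) gives
  χ_A(x) = x^4 - 12*x^3 + 54*x^2 - 108*x + 81
which factors as (x - 3)^4. The eigenvalues (with algebraic multiplicities) are λ = 3 with multiplicity 4.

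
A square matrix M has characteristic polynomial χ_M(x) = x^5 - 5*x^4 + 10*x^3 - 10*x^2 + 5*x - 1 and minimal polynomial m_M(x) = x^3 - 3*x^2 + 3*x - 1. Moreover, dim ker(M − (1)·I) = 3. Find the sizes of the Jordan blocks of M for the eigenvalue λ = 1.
Block sizes for λ = 1: [3, 1, 1]

Step 1 — from the characteristic polynomial, algebraic multiplicity of λ = 1 is 5. From dim ker(M − (1)·I) = 3, there are exactly 3 Jordan blocks for λ = 1.
Step 2 — from the minimal polynomial, the factor (x − 1)^3 tells us the largest block for λ = 1 has size 3.
Step 3 — with total size 5, 3 blocks, and largest block 3, the block sizes (in nonincreasing order) are [3, 1, 1].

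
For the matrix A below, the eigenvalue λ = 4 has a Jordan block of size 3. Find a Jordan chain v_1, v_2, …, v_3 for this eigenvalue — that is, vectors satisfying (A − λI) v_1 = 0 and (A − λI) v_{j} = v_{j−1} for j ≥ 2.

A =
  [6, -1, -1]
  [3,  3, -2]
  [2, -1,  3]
A Jordan chain for λ = 4 of length 3:
v_1 = (-1, -1, -1)ᵀ
v_2 = (2, 3, 2)ᵀ
v_3 = (1, 0, 0)ᵀ

Let N = A − (4)·I. We want v_3 with N^3 v_3 = 0 but N^2 v_3 ≠ 0; then v_{j-1} := N · v_j for j = 3, …, 2.

Pick v_3 = (1, 0, 0)ᵀ.
Then v_2 = N · v_3 = (2, 3, 2)ᵀ.
Then v_1 = N · v_2 = (-1, -1, -1)ᵀ.

Sanity check: (A − (4)·I) v_1 = (0, 0, 0)ᵀ = 0. ✓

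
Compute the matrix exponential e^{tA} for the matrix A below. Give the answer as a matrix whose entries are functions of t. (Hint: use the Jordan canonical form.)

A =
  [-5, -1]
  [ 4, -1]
e^{tA} =
  [-2*t*exp(-3*t) + exp(-3*t), -t*exp(-3*t)]
  [4*t*exp(-3*t), 2*t*exp(-3*t) + exp(-3*t)]

Strategy: write A = P · J · P⁻¹ where J is a Jordan canonical form, so e^{tA} = P · e^{tJ} · P⁻¹, and e^{tJ} can be computed block-by-block.

A has Jordan form
J =
  [-3,  1]
  [ 0, -3]
(up to reordering of blocks).

Per-block formulas:
  For a 2×2 Jordan block J_2(-3): exp(t · J_2(-3)) = e^(-3t)·(I + t·N), where N is the 2×2 nilpotent shift.

After assembling e^{tJ} and conjugating by P, we get:

e^{tA} =
  [-2*t*exp(-3*t) + exp(-3*t), -t*exp(-3*t)]
  [4*t*exp(-3*t), 2*t*exp(-3*t) + exp(-3*t)]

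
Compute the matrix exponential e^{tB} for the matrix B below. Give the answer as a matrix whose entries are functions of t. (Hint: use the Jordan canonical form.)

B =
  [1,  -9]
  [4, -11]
e^{tB} =
  [6*t*exp(-5*t) + exp(-5*t), -9*t*exp(-5*t)]
  [4*t*exp(-5*t), -6*t*exp(-5*t) + exp(-5*t)]

Strategy: write B = P · J · P⁻¹ where J is a Jordan canonical form, so e^{tB} = P · e^{tJ} · P⁻¹, and e^{tJ} can be computed block-by-block.

B has Jordan form
J =
  [-5,  1]
  [ 0, -5]
(up to reordering of blocks).

Per-block formulas:
  For a 2×2 Jordan block J_2(-5): exp(t · J_2(-5)) = e^(-5t)·(I + t·N), where N is the 2×2 nilpotent shift.

After assembling e^{tJ} and conjugating by P, we get:

e^{tB} =
  [6*t*exp(-5*t) + exp(-5*t), -9*t*exp(-5*t)]
  [4*t*exp(-5*t), -6*t*exp(-5*t) + exp(-5*t)]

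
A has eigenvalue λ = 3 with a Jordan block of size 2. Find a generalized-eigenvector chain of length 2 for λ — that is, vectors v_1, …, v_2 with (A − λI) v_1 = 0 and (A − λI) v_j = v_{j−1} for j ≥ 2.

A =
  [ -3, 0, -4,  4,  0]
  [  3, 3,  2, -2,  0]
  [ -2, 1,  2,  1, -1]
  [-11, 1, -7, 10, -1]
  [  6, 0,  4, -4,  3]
A Jordan chain for λ = 3 of length 2:
v_1 = (-6, 3, -2, -11, 6)ᵀ
v_2 = (1, 0, 0, 0, 0)ᵀ

Let N = A − (3)·I. We want v_2 with N^2 v_2 = 0 but N^1 v_2 ≠ 0; then v_{j-1} := N · v_j for j = 2, …, 2.

Pick v_2 = (1, 0, 0, 0, 0)ᵀ.
Then v_1 = N · v_2 = (-6, 3, -2, -11, 6)ᵀ.

Sanity check: (A − (3)·I) v_1 = (0, 0, 0, 0, 0)ᵀ = 0. ✓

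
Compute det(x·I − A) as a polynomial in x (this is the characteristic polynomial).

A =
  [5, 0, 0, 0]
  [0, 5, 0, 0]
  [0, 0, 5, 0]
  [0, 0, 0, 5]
x^4 - 20*x^3 + 150*x^2 - 500*x + 625

Expanding det(x·I − A) (e.g. by cofactor expansion or by noting that A is similar to its Jordan form J, which has the same characteristic polynomial as A) gives
  χ_A(x) = x^4 - 20*x^3 + 150*x^2 - 500*x + 625
which factors as (x - 5)^4. The eigenvalues (with algebraic multiplicities) are λ = 5 with multiplicity 4.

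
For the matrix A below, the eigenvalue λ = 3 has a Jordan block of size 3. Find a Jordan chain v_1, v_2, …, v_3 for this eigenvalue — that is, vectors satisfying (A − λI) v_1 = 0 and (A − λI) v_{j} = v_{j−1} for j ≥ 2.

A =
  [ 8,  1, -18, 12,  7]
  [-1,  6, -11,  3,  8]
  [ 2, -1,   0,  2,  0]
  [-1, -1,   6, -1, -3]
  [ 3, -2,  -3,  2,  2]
A Jordan chain for λ = 3 of length 3:
v_1 = (-3, -9, 3, 3, 6)ᵀ
v_2 = (5, -1, 2, -1, 3)ᵀ
v_3 = (1, 0, 0, 0, 0)ᵀ

Let N = A − (3)·I. We want v_3 with N^3 v_3 = 0 but N^2 v_3 ≠ 0; then v_{j-1} := N · v_j for j = 3, …, 2.

Pick v_3 = (1, 0, 0, 0, 0)ᵀ.
Then v_2 = N · v_3 = (5, -1, 2, -1, 3)ᵀ.
Then v_1 = N · v_2 = (-3, -9, 3, 3, 6)ᵀ.

Sanity check: (A − (3)·I) v_1 = (0, 0, 0, 0, 0)ᵀ = 0. ✓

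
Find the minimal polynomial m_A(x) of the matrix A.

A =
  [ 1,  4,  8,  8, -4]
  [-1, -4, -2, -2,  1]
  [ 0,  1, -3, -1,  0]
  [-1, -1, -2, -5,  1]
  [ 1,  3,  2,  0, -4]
x^2 + 6*x + 9

The characteristic polynomial is χ_A(x) = (x + 3)^5, so the eigenvalues are known. The minimal polynomial is
  m_A(x) = Π_λ (x − λ)^{k_λ}
where k_λ is the size of the *largest* Jordan block for λ (equivalently, the smallest k with (A − λI)^k v = 0 for every generalised eigenvector v of λ).

  λ = -3: largest Jordan block has size 2, contributing (x + 3)^2

So m_A(x) = (x + 3)^2 = x^2 + 6*x + 9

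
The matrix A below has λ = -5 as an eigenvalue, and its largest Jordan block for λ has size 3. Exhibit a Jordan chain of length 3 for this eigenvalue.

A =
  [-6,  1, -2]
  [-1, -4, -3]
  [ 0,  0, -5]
A Jordan chain for λ = -5 of length 3:
v_1 = (-1, -1, 0)ᵀ
v_2 = (-2, -3, 0)ᵀ
v_3 = (0, 0, 1)ᵀ

Let N = A − (-5)·I. We want v_3 with N^3 v_3 = 0 but N^2 v_3 ≠ 0; then v_{j-1} := N · v_j for j = 3, …, 2.

Pick v_3 = (0, 0, 1)ᵀ.
Then v_2 = N · v_3 = (-2, -3, 0)ᵀ.
Then v_1 = N · v_2 = (-1, -1, 0)ᵀ.

Sanity check: (A − (-5)·I) v_1 = (0, 0, 0)ᵀ = 0. ✓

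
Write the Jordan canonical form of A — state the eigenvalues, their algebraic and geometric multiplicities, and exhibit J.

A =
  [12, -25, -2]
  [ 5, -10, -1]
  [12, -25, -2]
J_3(0)

The characteristic polynomial is
  det(x·I − A) = x^3

Eigenvalues and multiplicities (the geometric multiplicity of λ is n − rank(A − λI), which equals the number of Jordan blocks for λ):
  λ = 0: algebraic multiplicity = 3, geometric multiplicity = 1

Determining the block sizes for each eigenvalue:
  λ = 0: one block (gm = 1), so the single block has size am = 3 → block sizes [3]

Assembling the blocks gives a Jordan form
J =
  [0, 1, 0]
  [0, 0, 1]
  [0, 0, 0]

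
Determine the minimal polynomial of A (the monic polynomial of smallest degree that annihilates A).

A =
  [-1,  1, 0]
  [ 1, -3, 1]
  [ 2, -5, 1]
x^3 + 3*x^2 + 3*x + 1

The characteristic polynomial is χ_A(x) = (x + 1)^3, so the eigenvalues are known. The minimal polynomial is
  m_A(x) = Π_λ (x − λ)^{k_λ}
where k_λ is the size of the *largest* Jordan block for λ (equivalently, the smallest k with (A − λI)^k v = 0 for every generalised eigenvector v of λ).

  λ = -1: largest Jordan block has size 3, contributing (x + 1)^3

So m_A(x) = (x + 1)^3 = x^3 + 3*x^2 + 3*x + 1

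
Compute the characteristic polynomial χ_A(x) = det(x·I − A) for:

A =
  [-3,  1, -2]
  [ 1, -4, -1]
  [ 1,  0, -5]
x^3 + 12*x^2 + 48*x + 64

Expanding det(x·I − A) (e.g. by cofactor expansion or by noting that A is similar to its Jordan form J, which has the same characteristic polynomial as A) gives
  χ_A(x) = x^3 + 12*x^2 + 48*x + 64
which factors as (x + 4)^3. The eigenvalues (with algebraic multiplicities) are λ = -4 with multiplicity 3.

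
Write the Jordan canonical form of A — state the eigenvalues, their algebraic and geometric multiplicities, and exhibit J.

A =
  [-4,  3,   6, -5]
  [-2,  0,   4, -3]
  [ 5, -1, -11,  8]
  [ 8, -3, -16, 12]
J_3(-1) ⊕ J_1(0)

The characteristic polynomial is
  det(x·I − A) = x^4 + 3*x^3 + 3*x^2 + x = x*(x + 1)^3

Eigenvalues and multiplicities (the geometric multiplicity of λ is n − rank(A − λI), which equals the number of Jordan blocks for λ):
  λ = -1: algebraic multiplicity = 3, geometric multiplicity = 1
  λ = 0: algebraic multiplicity = 1, geometric multiplicity = 1

Determining the block sizes for each eigenvalue:
  λ = -1: one block (gm = 1), so the single block has size am = 3 → block sizes [3]
  λ = 0: one block (gm = 1), so the single block has size am = 1 → block sizes [1]

Assembling the blocks gives a Jordan form
J =
  [-1,  1,  0, 0]
  [ 0, -1,  1, 0]
  [ 0,  0, -1, 0]
  [ 0,  0,  0, 0]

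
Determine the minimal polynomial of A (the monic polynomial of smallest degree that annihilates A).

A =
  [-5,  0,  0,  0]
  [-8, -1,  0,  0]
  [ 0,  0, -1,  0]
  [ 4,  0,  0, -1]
x^2 + 6*x + 5

The characteristic polynomial is χ_A(x) = (x + 1)^3*(x + 5), so the eigenvalues are known. The minimal polynomial is
  m_A(x) = Π_λ (x − λ)^{k_λ}
where k_λ is the size of the *largest* Jordan block for λ (equivalently, the smallest k with (A − λI)^k v = 0 for every generalised eigenvector v of λ).

  λ = -5: largest Jordan block has size 1, contributing (x + 5)
  λ = -1: largest Jordan block has size 1, contributing (x + 1)

So m_A(x) = (x + 1)*(x + 5) = x^2 + 6*x + 5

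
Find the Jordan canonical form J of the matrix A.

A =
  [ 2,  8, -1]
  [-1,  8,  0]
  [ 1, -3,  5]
J_3(5)

The characteristic polynomial is
  det(x·I − A) = x^3 - 15*x^2 + 75*x - 125 = (x - 5)^3

Eigenvalues and multiplicities (the geometric multiplicity of λ is n − rank(A − λI), which equals the number of Jordan blocks for λ):
  λ = 5: algebraic multiplicity = 3, geometric multiplicity = 1

Determining the block sizes for each eigenvalue:
  λ = 5: one block (gm = 1), so the single block has size am = 3 → block sizes [3]

Assembling the blocks gives a Jordan form
J =
  [5, 1, 0]
  [0, 5, 1]
  [0, 0, 5]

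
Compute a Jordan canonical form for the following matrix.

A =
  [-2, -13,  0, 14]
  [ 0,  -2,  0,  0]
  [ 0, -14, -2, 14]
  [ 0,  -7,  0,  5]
J_2(-2) ⊕ J_1(-2) ⊕ J_1(5)

The characteristic polynomial is
  det(x·I − A) = x^4 + x^3 - 18*x^2 - 52*x - 40 = (x - 5)*(x + 2)^3

Eigenvalues and multiplicities (the geometric multiplicity of λ is n − rank(A − λI), which equals the number of Jordan blocks for λ):
  λ = -2: algebraic multiplicity = 3, geometric multiplicity = 2
  λ = 5: algebraic multiplicity = 1, geometric multiplicity = 1

Determining the block sizes for each eigenvalue:
  λ = -2: 2 blocks summing to 3 forces exactly one block of size 2 and the rest size 1 → block sizes [2, 1]
  λ = 5: one block (gm = 1), so the single block has size am = 1 → block sizes [1]

Assembling the blocks gives a Jordan form
J =
  [-2,  1,  0, 0]
  [ 0, -2,  0, 0]
  [ 0,  0, -2, 0]
  [ 0,  0,  0, 5]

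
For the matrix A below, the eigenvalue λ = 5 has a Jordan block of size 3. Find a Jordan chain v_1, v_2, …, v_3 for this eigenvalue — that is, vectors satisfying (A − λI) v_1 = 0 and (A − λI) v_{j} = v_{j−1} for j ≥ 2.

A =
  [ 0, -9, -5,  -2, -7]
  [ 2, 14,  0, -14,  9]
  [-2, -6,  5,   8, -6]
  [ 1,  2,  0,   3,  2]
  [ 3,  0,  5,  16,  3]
A Jordan chain for λ = 5 of length 3:
v_1 = (-6, 21, -12, 3, -15)ᵀ
v_2 = (-5, 2, -2, 1, 3)ᵀ
v_3 = (1, 0, 0, 0, 0)ᵀ

Let N = A − (5)·I. We want v_3 with N^3 v_3 = 0 but N^2 v_3 ≠ 0; then v_{j-1} := N · v_j for j = 3, …, 2.

Pick v_3 = (1, 0, 0, 0, 0)ᵀ.
Then v_2 = N · v_3 = (-5, 2, -2, 1, 3)ᵀ.
Then v_1 = N · v_2 = (-6, 21, -12, 3, -15)ᵀ.

Sanity check: (A − (5)·I) v_1 = (0, 0, 0, 0, 0)ᵀ = 0. ✓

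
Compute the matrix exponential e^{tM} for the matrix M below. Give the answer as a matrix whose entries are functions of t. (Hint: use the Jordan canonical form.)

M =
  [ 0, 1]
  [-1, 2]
e^{tM} =
  [-t*exp(t) + exp(t), t*exp(t)]
  [-t*exp(t), t*exp(t) + exp(t)]

Strategy: write M = P · J · P⁻¹ where J is a Jordan canonical form, so e^{tM} = P · e^{tJ} · P⁻¹, and e^{tJ} can be computed block-by-block.

M has Jordan form
J =
  [1, 1]
  [0, 1]
(up to reordering of blocks).

Per-block formulas:
  For a 2×2 Jordan block J_2(1): exp(t · J_2(1)) = e^(1t)·(I + t·N), where N is the 2×2 nilpotent shift.

After assembling e^{tJ} and conjugating by P, we get:

e^{tM} =
  [-t*exp(t) + exp(t), t*exp(t)]
  [-t*exp(t), t*exp(t) + exp(t)]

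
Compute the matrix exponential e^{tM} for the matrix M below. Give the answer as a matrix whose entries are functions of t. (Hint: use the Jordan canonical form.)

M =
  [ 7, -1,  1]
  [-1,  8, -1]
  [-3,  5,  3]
e^{tM} =
  [-t^2*exp(6*t)/2 + t*exp(6*t) + exp(6*t), t^2*exp(6*t) - t*exp(6*t), -t^2*exp(6*t)/2 + t*exp(6*t)]
  [-t*exp(6*t), 2*t*exp(6*t) + exp(6*t), -t*exp(6*t)]
  [t^2*exp(6*t)/2 - 3*t*exp(6*t), -t^2*exp(6*t) + 5*t*exp(6*t), t^2*exp(6*t)/2 - 3*t*exp(6*t) + exp(6*t)]

Strategy: write M = P · J · P⁻¹ where J is a Jordan canonical form, so e^{tM} = P · e^{tJ} · P⁻¹, and e^{tJ} can be computed block-by-block.

M has Jordan form
J =
  [6, 1, 0]
  [0, 6, 1]
  [0, 0, 6]
(up to reordering of blocks).

Per-block formulas:
  For a 3×3 Jordan block J_3(6): exp(t · J_3(6)) = e^(6t)·(I + t·N + (t^2/2)·N^2), where N is the 3×3 nilpotent shift.

After assembling e^{tJ} and conjugating by P, we get:

e^{tM} =
  [-t^2*exp(6*t)/2 + t*exp(6*t) + exp(6*t), t^2*exp(6*t) - t*exp(6*t), -t^2*exp(6*t)/2 + t*exp(6*t)]
  [-t*exp(6*t), 2*t*exp(6*t) + exp(6*t), -t*exp(6*t)]
  [t^2*exp(6*t)/2 - 3*t*exp(6*t), -t^2*exp(6*t) + 5*t*exp(6*t), t^2*exp(6*t)/2 - 3*t*exp(6*t) + exp(6*t)]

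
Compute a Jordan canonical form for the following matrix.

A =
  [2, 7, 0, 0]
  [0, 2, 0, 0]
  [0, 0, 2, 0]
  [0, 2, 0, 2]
J_2(2) ⊕ J_1(2) ⊕ J_1(2)

The characteristic polynomial is
  det(x·I − A) = x^4 - 8*x^3 + 24*x^2 - 32*x + 16 = (x - 2)^4

Eigenvalues and multiplicities (the geometric multiplicity of λ is n − rank(A − λI), which equals the number of Jordan blocks for λ):
  λ = 2: algebraic multiplicity = 4, geometric multiplicity = 3

Determining the block sizes for each eigenvalue:
  λ = 2: 3 blocks summing to 4 forces exactly one block of size 2 and the rest size 1 → block sizes [2, 1, 1]

Assembling the blocks gives a Jordan form
J =
  [2, 1, 0, 0]
  [0, 2, 0, 0]
  [0, 0, 2, 0]
  [0, 0, 0, 2]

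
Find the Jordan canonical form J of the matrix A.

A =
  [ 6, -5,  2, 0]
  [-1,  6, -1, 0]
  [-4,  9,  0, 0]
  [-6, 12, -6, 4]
J_3(4) ⊕ J_1(4)

The characteristic polynomial is
  det(x·I − A) = x^4 - 16*x^3 + 96*x^2 - 256*x + 256 = (x - 4)^4

Eigenvalues and multiplicities (the geometric multiplicity of λ is n − rank(A − λI), which equals the number of Jordan blocks for λ):
  λ = 4: algebraic multiplicity = 4, geometric multiplicity = 2

Determining the block sizes for each eigenvalue:
  λ = 4: with am = 4 and gm = 2, the partition is not yet determined (e.g. several partitions of 4 into 2 parts exist). Let N = A − (4)·I. Computing rank(N^1) = 2, rank(N^2) = 1, rank(N^3) = 0; the number of blocks of size ≥ j is rank(N^{j−1}) − rank(N^j), giving [2, 1, 1]. So we have 1 block(s) of size 3, 1 block(s) of size 1 → block sizes [3, 1]

Assembling the blocks gives a Jordan form
J =
  [4, 1, 0, 0]
  [0, 4, 1, 0]
  [0, 0, 4, 0]
  [0, 0, 0, 4]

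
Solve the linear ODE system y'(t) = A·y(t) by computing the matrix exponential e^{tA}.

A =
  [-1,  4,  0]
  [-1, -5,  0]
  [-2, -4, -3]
e^{tA} =
  [2*t*exp(-3*t) + exp(-3*t), 4*t*exp(-3*t), 0]
  [-t*exp(-3*t), -2*t*exp(-3*t) + exp(-3*t), 0]
  [-2*t*exp(-3*t), -4*t*exp(-3*t), exp(-3*t)]

Strategy: write A = P · J · P⁻¹ where J is a Jordan canonical form, so e^{tA} = P · e^{tJ} · P⁻¹, and e^{tJ} can be computed block-by-block.

A has Jordan form
J =
  [-3,  1,  0]
  [ 0, -3,  0]
  [ 0,  0, -3]
(up to reordering of blocks).

Per-block formulas:
  For a 1×1 block at λ = -3: exp(t · [-3]) = [e^(-3t)].
  For a 2×2 Jordan block J_2(-3): exp(t · J_2(-3)) = e^(-3t)·(I + t·N), where N is the 2×2 nilpotent shift.

After assembling e^{tJ} and conjugating by P, we get:

e^{tA} =
  [2*t*exp(-3*t) + exp(-3*t), 4*t*exp(-3*t), 0]
  [-t*exp(-3*t), -2*t*exp(-3*t) + exp(-3*t), 0]
  [-2*t*exp(-3*t), -4*t*exp(-3*t), exp(-3*t)]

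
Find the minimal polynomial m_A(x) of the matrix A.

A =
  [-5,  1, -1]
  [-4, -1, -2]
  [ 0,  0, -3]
x^2 + 6*x + 9

The characteristic polynomial is χ_A(x) = (x + 3)^3, so the eigenvalues are known. The minimal polynomial is
  m_A(x) = Π_λ (x − λ)^{k_λ}
where k_λ is the size of the *largest* Jordan block for λ (equivalently, the smallest k with (A − λI)^k v = 0 for every generalised eigenvector v of λ).

  λ = -3: largest Jordan block has size 2, contributing (x + 3)^2

So m_A(x) = (x + 3)^2 = x^2 + 6*x + 9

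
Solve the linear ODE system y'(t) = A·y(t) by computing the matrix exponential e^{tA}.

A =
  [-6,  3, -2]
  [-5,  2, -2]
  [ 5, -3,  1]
e^{tA} =
  [-5*t*exp(-t) + exp(-t), 3*t*exp(-t), -2*t*exp(-t)]
  [-5*t*exp(-t), 3*t*exp(-t) + exp(-t), -2*t*exp(-t)]
  [5*t*exp(-t), -3*t*exp(-t), 2*t*exp(-t) + exp(-t)]

Strategy: write A = P · J · P⁻¹ where J is a Jordan canonical form, so e^{tA} = P · e^{tJ} · P⁻¹, and e^{tJ} can be computed block-by-block.

A has Jordan form
J =
  [-1,  1,  0]
  [ 0, -1,  0]
  [ 0,  0, -1]
(up to reordering of blocks).

Per-block formulas:
  For a 2×2 Jordan block J_2(-1): exp(t · J_2(-1)) = e^(-1t)·(I + t·N), where N is the 2×2 nilpotent shift.
  For a 1×1 block at λ = -1: exp(t · [-1]) = [e^(-1t)].

After assembling e^{tJ} and conjugating by P, we get:

e^{tA} =
  [-5*t*exp(-t) + exp(-t), 3*t*exp(-t), -2*t*exp(-t)]
  [-5*t*exp(-t), 3*t*exp(-t) + exp(-t), -2*t*exp(-t)]
  [5*t*exp(-t), -3*t*exp(-t), 2*t*exp(-t) + exp(-t)]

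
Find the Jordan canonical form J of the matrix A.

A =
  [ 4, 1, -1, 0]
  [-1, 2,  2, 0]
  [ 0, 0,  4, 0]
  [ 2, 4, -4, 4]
J_2(3) ⊕ J_1(4) ⊕ J_1(4)

The characteristic polynomial is
  det(x·I − A) = x^4 - 14*x^3 + 73*x^2 - 168*x + 144 = (x - 4)^2*(x - 3)^2

Eigenvalues and multiplicities (the geometric multiplicity of λ is n − rank(A − λI), which equals the number of Jordan blocks for λ):
  λ = 3: algebraic multiplicity = 2, geometric multiplicity = 1
  λ = 4: algebraic multiplicity = 2, geometric multiplicity = 2

Determining the block sizes for each eigenvalue:
  λ = 3: one block (gm = 1), so the single block has size am = 2 → block sizes [2]
  λ = 4: gm = am = 2, so every block has size 1 → block sizes [1, 1]

Assembling the blocks gives a Jordan form
J =
  [3, 1, 0, 0]
  [0, 3, 0, 0]
  [0, 0, 4, 0]
  [0, 0, 0, 4]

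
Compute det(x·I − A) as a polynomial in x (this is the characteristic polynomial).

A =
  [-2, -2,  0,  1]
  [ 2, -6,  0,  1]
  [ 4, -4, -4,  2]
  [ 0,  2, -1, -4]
x^4 + 16*x^3 + 96*x^2 + 256*x + 256

Expanding det(x·I − A) (e.g. by cofactor expansion or by noting that A is similar to its Jordan form J, which has the same characteristic polynomial as A) gives
  χ_A(x) = x^4 + 16*x^3 + 96*x^2 + 256*x + 256
which factors as (x + 4)^4. The eigenvalues (with algebraic multiplicities) are λ = -4 with multiplicity 4.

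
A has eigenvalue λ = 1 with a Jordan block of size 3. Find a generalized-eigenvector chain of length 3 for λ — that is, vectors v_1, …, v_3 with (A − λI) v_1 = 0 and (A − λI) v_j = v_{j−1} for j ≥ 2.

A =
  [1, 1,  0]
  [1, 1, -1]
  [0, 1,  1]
A Jordan chain for λ = 1 of length 3:
v_1 = (1, 0, 1)ᵀ
v_2 = (0, 1, 0)ᵀ
v_3 = (1, 0, 0)ᵀ

Let N = A − (1)·I. We want v_3 with N^3 v_3 = 0 but N^2 v_3 ≠ 0; then v_{j-1} := N · v_j for j = 3, …, 2.

Pick v_3 = (1, 0, 0)ᵀ.
Then v_2 = N · v_3 = (0, 1, 0)ᵀ.
Then v_1 = N · v_2 = (1, 0, 1)ᵀ.

Sanity check: (A − (1)·I) v_1 = (0, 0, 0)ᵀ = 0. ✓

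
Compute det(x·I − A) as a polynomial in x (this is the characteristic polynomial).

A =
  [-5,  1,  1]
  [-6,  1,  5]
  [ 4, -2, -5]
x^3 + 9*x^2 + 27*x + 27

Expanding det(x·I − A) (e.g. by cofactor expansion or by noting that A is similar to its Jordan form J, which has the same characteristic polynomial as A) gives
  χ_A(x) = x^3 + 9*x^2 + 27*x + 27
which factors as (x + 3)^3. The eigenvalues (with algebraic multiplicities) are λ = -3 with multiplicity 3.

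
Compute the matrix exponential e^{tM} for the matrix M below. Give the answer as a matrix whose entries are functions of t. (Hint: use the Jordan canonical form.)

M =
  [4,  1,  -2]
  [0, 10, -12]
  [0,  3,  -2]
e^{tM} =
  [exp(4*t), t*exp(4*t), -2*t*exp(4*t)]
  [0, 6*t*exp(4*t) + exp(4*t), -12*t*exp(4*t)]
  [0, 3*t*exp(4*t), -6*t*exp(4*t) + exp(4*t)]

Strategy: write M = P · J · P⁻¹ where J is a Jordan canonical form, so e^{tM} = P · e^{tJ} · P⁻¹, and e^{tJ} can be computed block-by-block.

M has Jordan form
J =
  [4, 1, 0]
  [0, 4, 0]
  [0, 0, 4]
(up to reordering of blocks).

Per-block formulas:
  For a 1×1 block at λ = 4: exp(t · [4]) = [e^(4t)].
  For a 2×2 Jordan block J_2(4): exp(t · J_2(4)) = e^(4t)·(I + t·N), where N is the 2×2 nilpotent shift.

After assembling e^{tJ} and conjugating by P, we get:

e^{tM} =
  [exp(4*t), t*exp(4*t), -2*t*exp(4*t)]
  [0, 6*t*exp(4*t) + exp(4*t), -12*t*exp(4*t)]
  [0, 3*t*exp(4*t), -6*t*exp(4*t) + exp(4*t)]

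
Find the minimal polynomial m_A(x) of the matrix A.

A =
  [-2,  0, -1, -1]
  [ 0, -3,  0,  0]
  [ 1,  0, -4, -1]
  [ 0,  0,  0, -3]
x^2 + 6*x + 9

The characteristic polynomial is χ_A(x) = (x + 3)^4, so the eigenvalues are known. The minimal polynomial is
  m_A(x) = Π_λ (x − λ)^{k_λ}
where k_λ is the size of the *largest* Jordan block for λ (equivalently, the smallest k with (A − λI)^k v = 0 for every generalised eigenvector v of λ).

  λ = -3: largest Jordan block has size 2, contributing (x + 3)^2

So m_A(x) = (x + 3)^2 = x^2 + 6*x + 9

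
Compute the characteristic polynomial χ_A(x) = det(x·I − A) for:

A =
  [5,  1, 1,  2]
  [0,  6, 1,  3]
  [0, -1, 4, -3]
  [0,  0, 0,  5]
x^4 - 20*x^3 + 150*x^2 - 500*x + 625

Expanding det(x·I − A) (e.g. by cofactor expansion or by noting that A is similar to its Jordan form J, which has the same characteristic polynomial as A) gives
  χ_A(x) = x^4 - 20*x^3 + 150*x^2 - 500*x + 625
which factors as (x - 5)^4. The eigenvalues (with algebraic multiplicities) are λ = 5 with multiplicity 4.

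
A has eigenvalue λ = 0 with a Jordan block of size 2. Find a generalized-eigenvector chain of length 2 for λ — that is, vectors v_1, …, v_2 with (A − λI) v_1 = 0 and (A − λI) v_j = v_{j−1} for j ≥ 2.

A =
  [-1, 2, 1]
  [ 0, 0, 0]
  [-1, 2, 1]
A Jordan chain for λ = 0 of length 2:
v_1 = (-1, 0, -1)ᵀ
v_2 = (1, 0, 0)ᵀ

Let N = A − (0)·I. We want v_2 with N^2 v_2 = 0 but N^1 v_2 ≠ 0; then v_{j-1} := N · v_j for j = 2, …, 2.

Pick v_2 = (1, 0, 0)ᵀ.
Then v_1 = N · v_2 = (-1, 0, -1)ᵀ.

Sanity check: (A − (0)·I) v_1 = (0, 0, 0)ᵀ = 0. ✓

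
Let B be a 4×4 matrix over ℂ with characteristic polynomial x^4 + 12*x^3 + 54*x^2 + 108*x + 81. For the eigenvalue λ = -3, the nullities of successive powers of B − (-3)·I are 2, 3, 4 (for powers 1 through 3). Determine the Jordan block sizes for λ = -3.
Block sizes for λ = -3: [3, 1]

From the dimensions of kernels of powers, the number of Jordan blocks of size at least j is d_j − d_{j−1} where d_j = dim ker(N^j) (with d_0 = 0). Computing the differences gives [2, 1, 1].
The number of blocks of size exactly k is (#blocks of size ≥ k) − (#blocks of size ≥ k + 1), so the partition is: 1 block(s) of size 1, 1 block(s) of size 3.
In nonincreasing order the block sizes are [3, 1].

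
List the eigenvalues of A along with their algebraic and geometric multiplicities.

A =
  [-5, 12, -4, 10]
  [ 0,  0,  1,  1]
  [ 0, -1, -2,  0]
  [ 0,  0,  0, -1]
λ = -5: alg = 1, geom = 1; λ = -1: alg = 3, geom = 1

Step 1 — factor the characteristic polynomial to read off the algebraic multiplicities:
  χ_A(x) = (x + 1)^3*(x + 5)

Step 2 — compute geometric multiplicities via the rank-nullity identity g(λ) = n − rank(A − λI):
  rank(A − (-5)·I) = 3, so dim ker(A − (-5)·I) = n − 3 = 1
  rank(A − (-1)·I) = 3, so dim ker(A − (-1)·I) = n − 3 = 1

Summary:
  λ = -5: algebraic multiplicity = 1, geometric multiplicity = 1
  λ = -1: algebraic multiplicity = 3, geometric multiplicity = 1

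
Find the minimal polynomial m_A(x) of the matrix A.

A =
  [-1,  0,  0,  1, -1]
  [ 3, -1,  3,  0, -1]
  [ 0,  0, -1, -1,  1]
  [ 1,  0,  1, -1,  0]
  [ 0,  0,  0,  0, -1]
x^3 + 3*x^2 + 3*x + 1

The characteristic polynomial is χ_A(x) = (x + 1)^5, so the eigenvalues are known. The minimal polynomial is
  m_A(x) = Π_λ (x − λ)^{k_λ}
where k_λ is the size of the *largest* Jordan block for λ (equivalently, the smallest k with (A − λI)^k v = 0 for every generalised eigenvector v of λ).

  λ = -1: largest Jordan block has size 3, contributing (x + 1)^3

So m_A(x) = (x + 1)^3 = x^3 + 3*x^2 + 3*x + 1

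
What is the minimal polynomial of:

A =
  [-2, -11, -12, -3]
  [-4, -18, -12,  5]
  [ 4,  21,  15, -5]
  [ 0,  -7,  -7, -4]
x^4 + 9*x^3 + 12*x^2 - 80*x - 192

The characteristic polynomial is χ_A(x) = (x - 3)*(x + 4)^3, so the eigenvalues are known. The minimal polynomial is
  m_A(x) = Π_λ (x − λ)^{k_λ}
where k_λ is the size of the *largest* Jordan block for λ (equivalently, the smallest k with (A − λI)^k v = 0 for every generalised eigenvector v of λ).

  λ = -4: largest Jordan block has size 3, contributing (x + 4)^3
  λ = 3: largest Jordan block has size 1, contributing (x − 3)

So m_A(x) = (x - 3)*(x + 4)^3 = x^4 + 9*x^3 + 12*x^2 - 80*x - 192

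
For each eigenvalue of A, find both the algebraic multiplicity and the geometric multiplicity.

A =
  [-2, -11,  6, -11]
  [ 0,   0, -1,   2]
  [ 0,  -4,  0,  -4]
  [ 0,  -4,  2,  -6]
λ = -2: alg = 4, geom = 2

Step 1 — factor the characteristic polynomial to read off the algebraic multiplicities:
  χ_A(x) = (x + 2)^4

Step 2 — compute geometric multiplicities via the rank-nullity identity g(λ) = n − rank(A − λI):
  rank(A − (-2)·I) = 2, so dim ker(A − (-2)·I) = n − 2 = 2

Summary:
  λ = -2: algebraic multiplicity = 4, geometric multiplicity = 2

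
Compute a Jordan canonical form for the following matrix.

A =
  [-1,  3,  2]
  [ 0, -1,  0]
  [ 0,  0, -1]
J_2(-1) ⊕ J_1(-1)

The characteristic polynomial is
  det(x·I − A) = x^3 + 3*x^2 + 3*x + 1 = (x + 1)^3

Eigenvalues and multiplicities (the geometric multiplicity of λ is n − rank(A − λI), which equals the number of Jordan blocks for λ):
  λ = -1: algebraic multiplicity = 3, geometric multiplicity = 2

Determining the block sizes for each eigenvalue:
  λ = -1: 2 blocks summing to 3 forces exactly one block of size 2 and the rest size 1 → block sizes [2, 1]

Assembling the blocks gives a Jordan form
J =
  [-1,  1,  0]
  [ 0, -1,  0]
  [ 0,  0, -1]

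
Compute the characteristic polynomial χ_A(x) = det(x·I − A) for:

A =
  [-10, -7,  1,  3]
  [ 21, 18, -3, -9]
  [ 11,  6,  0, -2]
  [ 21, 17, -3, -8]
x^4 - 6*x^2 + 8*x - 3

Expanding det(x·I − A) (e.g. by cofactor expansion or by noting that A is similar to its Jordan form J, which has the same characteristic polynomial as A) gives
  χ_A(x) = x^4 - 6*x^2 + 8*x - 3
which factors as (x - 1)^3*(x + 3). The eigenvalues (with algebraic multiplicities) are λ = -3 with multiplicity 1, λ = 1 with multiplicity 3.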